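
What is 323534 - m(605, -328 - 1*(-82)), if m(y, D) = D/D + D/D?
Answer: 323532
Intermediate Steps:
m(y, D) = 2 (m(y, D) = 1 + 1 = 2)
323534 - m(605, -328 - 1*(-82)) = 323534 - 1*2 = 323534 - 2 = 323532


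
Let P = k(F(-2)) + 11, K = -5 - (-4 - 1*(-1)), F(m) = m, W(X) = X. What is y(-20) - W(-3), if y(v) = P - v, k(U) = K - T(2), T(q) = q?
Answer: 30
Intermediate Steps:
K = -2 (K = -5 - (-4 + 1) = -5 - 1*(-3) = -5 + 3 = -2)
k(U) = -4 (k(U) = -2 - 1*2 = -2 - 2 = -4)
P = 7 (P = -4 + 11 = 7)
y(v) = 7 - v
y(-20) - W(-3) = (7 - 1*(-20)) - 1*(-3) = (7 + 20) + 3 = 27 + 3 = 30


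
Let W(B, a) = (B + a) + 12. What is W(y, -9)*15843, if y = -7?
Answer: -63372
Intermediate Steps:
W(B, a) = 12 + B + a
W(y, -9)*15843 = (12 - 7 - 9)*15843 = -4*15843 = -63372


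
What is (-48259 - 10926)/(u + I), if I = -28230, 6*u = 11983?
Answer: 355110/157397 ≈ 2.2561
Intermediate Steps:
u = 11983/6 (u = (1/6)*11983 = 11983/6 ≈ 1997.2)
(-48259 - 10926)/(u + I) = (-48259 - 10926)/(11983/6 - 28230) = -59185/(-157397/6) = -59185*(-6/157397) = 355110/157397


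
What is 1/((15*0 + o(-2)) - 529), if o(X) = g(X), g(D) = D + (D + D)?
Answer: -1/535 ≈ -0.0018692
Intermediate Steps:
g(D) = 3*D (g(D) = D + 2*D = 3*D)
o(X) = 3*X
1/((15*0 + o(-2)) - 529) = 1/((15*0 + 3*(-2)) - 529) = 1/((0 - 6) - 529) = 1/(-6 - 529) = 1/(-535) = -1/535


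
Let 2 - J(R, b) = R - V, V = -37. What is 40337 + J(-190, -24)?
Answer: 40492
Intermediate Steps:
J(R, b) = -35 - R (J(R, b) = 2 - (R - 1*(-37)) = 2 - (R + 37) = 2 - (37 + R) = 2 + (-37 - R) = -35 - R)
40337 + J(-190, -24) = 40337 + (-35 - 1*(-190)) = 40337 + (-35 + 190) = 40337 + 155 = 40492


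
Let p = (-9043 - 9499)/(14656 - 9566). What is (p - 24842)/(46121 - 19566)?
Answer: -63232161/67582475 ≈ -0.93563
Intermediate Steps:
p = -9271/2545 (p = -18542/5090 = -18542*1/5090 = -9271/2545 ≈ -3.6428)
(p - 24842)/(46121 - 19566) = (-9271/2545 - 24842)/(46121 - 19566) = -63232161/2545/26555 = -63232161/2545*1/26555 = -63232161/67582475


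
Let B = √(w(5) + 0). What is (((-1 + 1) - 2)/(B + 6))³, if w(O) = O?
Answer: -8/(6 + √5)³ ≈ -0.014320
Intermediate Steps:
B = √5 (B = √(5 + 0) = √5 ≈ 2.2361)
(((-1 + 1) - 2)/(B + 6))³ = (((-1 + 1) - 2)/(√5 + 6))³ = ((0 - 2)/(6 + √5))³ = (-2/(6 + √5))³ = -8/(6 + √5)³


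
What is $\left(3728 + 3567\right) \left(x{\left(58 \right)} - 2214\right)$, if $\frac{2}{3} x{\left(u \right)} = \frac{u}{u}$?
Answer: $- \frac{32280375}{2} \approx -1.614 \cdot 10^{7}$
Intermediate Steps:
$x{\left(u \right)} = \frac{3}{2}$ ($x{\left(u \right)} = \frac{3 \frac{u}{u}}{2} = \frac{3}{2} \cdot 1 = \frac{3}{2}$)
$\left(3728 + 3567\right) \left(x{\left(58 \right)} - 2214\right) = \left(3728 + 3567\right) \left(\frac{3}{2} - 2214\right) = 7295 \left(- \frac{4425}{2}\right) = - \frac{32280375}{2}$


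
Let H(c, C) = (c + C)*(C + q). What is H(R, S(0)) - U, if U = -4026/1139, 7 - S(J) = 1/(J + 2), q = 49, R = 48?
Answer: 13796865/4556 ≈ 3028.3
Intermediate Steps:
S(J) = 7 - 1/(2 + J) (S(J) = 7 - 1/(J + 2) = 7 - 1/(2 + J))
U = -4026/1139 (U = -4026*1/1139 = -4026/1139 ≈ -3.5347)
H(c, C) = (49 + C)*(C + c) (H(c, C) = (c + C)*(C + 49) = (C + c)*(49 + C) = (49 + C)*(C + c))
H(R, S(0)) - U = (((13 + 7*0)/(2 + 0))**2 + 49*((13 + 7*0)/(2 + 0)) + 49*48 + ((13 + 7*0)/(2 + 0))*48) - 1*(-4026/1139) = (((13 + 0)/2)**2 + 49*((13 + 0)/2) + 2352 + ((13 + 0)/2)*48) + 4026/1139 = (((1/2)*13)**2 + 49*((1/2)*13) + 2352 + ((1/2)*13)*48) + 4026/1139 = ((13/2)**2 + 49*(13/2) + 2352 + (13/2)*48) + 4026/1139 = (169/4 + 637/2 + 2352 + 312) + 4026/1139 = 12099/4 + 4026/1139 = 13796865/4556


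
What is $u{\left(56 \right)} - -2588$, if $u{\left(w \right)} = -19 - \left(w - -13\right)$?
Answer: $2500$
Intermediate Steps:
$u{\left(w \right)} = -32 - w$ ($u{\left(w \right)} = -19 - \left(w + 13\right) = -19 - \left(13 + w\right) = -32 - w$)
$u{\left(56 \right)} - -2588 = \left(-32 - 56\right) - -2588 = \left(-32 - 56\right) + 2588 = -88 + 2588 = 2500$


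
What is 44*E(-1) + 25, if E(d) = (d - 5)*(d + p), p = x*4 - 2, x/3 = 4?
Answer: -11855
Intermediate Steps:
x = 12 (x = 3*4 = 12)
p = 46 (p = 12*4 - 2 = 48 - 2 = 46)
E(d) = (-5 + d)*(46 + d) (E(d) = (d - 5)*(d + 46) = (-5 + d)*(46 + d))
44*E(-1) + 25 = 44*(-230 + (-1)² + 41*(-1)) + 25 = 44*(-230 + 1 - 41) + 25 = 44*(-270) + 25 = -11880 + 25 = -11855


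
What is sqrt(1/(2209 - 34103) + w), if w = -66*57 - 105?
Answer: I*sqrt(3933617753506)/31894 ≈ 62.185*I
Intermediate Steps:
w = -3867 (w = -3762 - 105 = -3867)
sqrt(1/(2209 - 34103) + w) = sqrt(1/(2209 - 34103) - 3867) = sqrt(1/(-31894) - 3867) = sqrt(-1/31894 - 3867) = sqrt(-123334099/31894) = I*sqrt(3933617753506)/31894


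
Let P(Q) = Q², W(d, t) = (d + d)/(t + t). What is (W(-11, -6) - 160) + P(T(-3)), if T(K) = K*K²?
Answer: 3425/6 ≈ 570.83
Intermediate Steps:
T(K) = K³
W(d, t) = d/t (W(d, t) = (2*d)/((2*t)) = (2*d)*(1/(2*t)) = d/t)
(W(-11, -6) - 160) + P(T(-3)) = (-11/(-6) - 160) + ((-3)³)² = (-11*(-⅙) - 160) + (-27)² = (11/6 - 160) + 729 = -949/6 + 729 = 3425/6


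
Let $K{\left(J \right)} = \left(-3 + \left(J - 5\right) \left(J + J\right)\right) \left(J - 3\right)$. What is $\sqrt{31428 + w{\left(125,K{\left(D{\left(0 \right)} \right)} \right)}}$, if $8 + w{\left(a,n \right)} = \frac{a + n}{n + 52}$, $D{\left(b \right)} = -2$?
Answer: $2 \sqrt{7855} \approx 177.26$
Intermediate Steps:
$K{\left(J \right)} = \left(-3 + J\right) \left(-3 + 2 J \left(-5 + J\right)\right)$ ($K{\left(J \right)} = \left(-3 + \left(-5 + J\right) 2 J\right) \left(-3 + J\right) = \left(-3 + 2 J \left(-5 + J\right)\right) \left(-3 + J\right) = \left(-3 + J\right) \left(-3 + 2 J \left(-5 + J\right)\right)$)
$w{\left(a,n \right)} = -8 + \frac{a + n}{52 + n}$ ($w{\left(a,n \right)} = -8 + \frac{a + n}{n + 52} = -8 + \frac{a + n}{52 + n}$)
$\sqrt{31428 + w{\left(125,K{\left(D{\left(0 \right)} \right)} \right)}} = \sqrt{31428 + \frac{-416 + 125 - 7 \left(9 - 16 \left(-2\right)^{2} + 2 \left(-2\right)^{3} + 27 \left(-2\right)\right)}{52 + \left(9 - 16 \left(-2\right)^{2} + 2 \left(-2\right)^{3} + 27 \left(-2\right)\right)}} = \sqrt{31428 + \frac{-416 + 125 - 7 \left(9 - 64 + 2 \left(-8\right) - 54\right)}{52 + \left(9 - 64 + 2 \left(-8\right) - 54\right)}} = \sqrt{31428 + \frac{-416 + 125 - 7 \left(9 - 64 - 16 - 54\right)}{52 - 125}} = \sqrt{31428 + \frac{-416 + 125 - -875}{52 - 125}} = \sqrt{31428 + \frac{-416 + 125 + 875}{-73}} = \sqrt{31428 - 8} = \sqrt{31420} = 2 \sqrt{7855}$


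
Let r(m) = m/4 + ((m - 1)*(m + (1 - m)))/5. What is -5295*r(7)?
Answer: -62481/4 ≈ -15620.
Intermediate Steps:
r(m) = -⅕ + 9*m/20 (r(m) = m*(¼) + ((-1 + m)*1)*(⅕) = m/4 + (-1 + m)*(⅕) = m/4 + (-⅕ + m/5) = -⅕ + 9*m/20)
-5295*r(7) = -5295*(-⅕ + (9/20)*7) = -5295*(-⅕ + 63/20) = -5295*59/20 = -62481/4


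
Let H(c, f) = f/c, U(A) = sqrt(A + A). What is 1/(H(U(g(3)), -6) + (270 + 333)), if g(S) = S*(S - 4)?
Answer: 201/121205 - I*sqrt(6)/363615 ≈ 0.0016583 - 6.7365e-6*I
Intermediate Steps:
g(S) = S*(-4 + S)
U(A) = sqrt(2)*sqrt(A) (U(A) = sqrt(2*A) = sqrt(2)*sqrt(A))
1/(H(U(g(3)), -6) + (270 + 333)) = 1/(-6*sqrt(6)/(6*sqrt(-4 + 3)) + (270 + 333)) = 1/(-6*(-I*sqrt(6)/6) + 603) = 1/(-(-1)*I*sqrt(6) + 603) = 1/(I*sqrt(6) + 603) = 1/(603 + I*sqrt(6))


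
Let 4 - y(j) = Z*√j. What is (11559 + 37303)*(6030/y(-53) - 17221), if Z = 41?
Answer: -8331090272142/9901 + 1342239140*I*√53/9901 ≈ -8.4144e+8 + 9.8694e+5*I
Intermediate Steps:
y(j) = 4 - 41*√j
(11559 + 37303)*(6030/y(-53) - 17221) = (11559 + 37303)*(6030/(4 - 41*I*√53) - 17221) = 48862*(6030/(4 - 41*I*√53) - 17221) = 48862*(-17221 + 6030/(4 - 41*I*√53)) = -841452502 + 294637860/(4 - 41*I*√53)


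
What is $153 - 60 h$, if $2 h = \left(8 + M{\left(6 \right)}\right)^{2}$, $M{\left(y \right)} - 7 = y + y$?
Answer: $-21717$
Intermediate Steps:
$M{\left(y \right)} = 7 + 2 y$ ($M{\left(y \right)} = 7 + \left(y + y\right) = 7 + 2 y$)
$h = \frac{729}{2}$ ($h = \frac{\left(8 + \left(7 + 2 \cdot 6\right)\right)^{2}}{2} = \frac{\left(8 + \left(7 + 12\right)\right)^{2}}{2} = \frac{\left(8 + 19\right)^{2}}{2} = \frac{27^{2}}{2} = \frac{1}{2} \cdot 729 = \frac{729}{2} \approx 364.5$)
$153 - 60 h = 153 - 21870 = -21717$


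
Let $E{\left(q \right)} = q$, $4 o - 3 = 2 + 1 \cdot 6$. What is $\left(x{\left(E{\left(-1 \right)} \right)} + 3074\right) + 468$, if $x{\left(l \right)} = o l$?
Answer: $\frac{14157}{4} \approx 3539.3$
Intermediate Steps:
$o = \frac{11}{4}$ ($o = \frac{3}{4} + \frac{2 + 1 \cdot 6}{4} = \frac{3}{4} + \frac{2 + 6}{4} = \frac{3}{4} + \frac{1}{4} \cdot 8 = \frac{3}{4} + 2 = \frac{11}{4} \approx 2.75$)
$x{\left(l \right)} = \frac{11 l}{4}$
$\left(x{\left(E{\left(-1 \right)} \right)} + 3074\right) + 468 = \left(\frac{11}{4} \left(-1\right) + 3074\right) + 468 = \left(- \frac{11}{4} + 3074\right) + 468 = \frac{12285}{4} + 468 = \frac{14157}{4}$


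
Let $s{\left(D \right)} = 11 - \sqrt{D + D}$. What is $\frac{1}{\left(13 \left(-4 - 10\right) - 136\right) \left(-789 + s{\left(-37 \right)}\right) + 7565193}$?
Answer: $\frac{2604199}{20345559789195} - \frac{106 i \sqrt{74}}{20345559789195} \approx 1.28 \cdot 10^{-7} - 4.4818 \cdot 10^{-11} i$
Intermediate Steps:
$s{\left(D \right)} = 11 - \sqrt{2} \sqrt{D}$ ($s{\left(D \right)} = 11 - \sqrt{2 D} = 11 - \sqrt{2} \sqrt{D}$)
$\frac{1}{\left(13 \left(-4 - 10\right) - 136\right) \left(-789 + s{\left(-37 \right)}\right) + 7565193} = \frac{1}{\left(13 \left(-4 - 10\right) - 136\right) \left(-789 + \left(11 - \sqrt{2} \sqrt{-37}\right)\right) + 7565193} = \frac{1}{\left(13 \left(-14\right) - 136\right) \left(-789 + \left(11 - \sqrt{2} i \sqrt{37}\right)\right) + 7565193} = \frac{1}{\left(-182 - 136\right) \left(-789 + \left(11 - i \sqrt{74}\right)\right) + 7565193} = \frac{1}{- 318 \left(-778 - i \sqrt{74}\right) + 7565193} = \frac{1}{\left(247404 + 318 i \sqrt{74}\right) + 7565193} = \frac{1}{7812597 + 318 i \sqrt{74}}$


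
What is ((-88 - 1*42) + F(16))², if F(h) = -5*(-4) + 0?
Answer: 12100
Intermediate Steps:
F(h) = 20 (F(h) = 20 + 0 = 20)
((-88 - 1*42) + F(16))² = ((-88 - 1*42) + 20)² = ((-88 - 42) + 20)² = (-130 + 20)² = (-110)² = 12100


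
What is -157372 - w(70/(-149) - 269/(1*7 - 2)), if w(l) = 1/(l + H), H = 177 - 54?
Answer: -8058076633/51204 ≈ -1.5737e+5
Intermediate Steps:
H = 123
w(l) = 1/(123 + l) (w(l) = 1/(l + 123) = 1/(123 + l))
-157372 - w(70/(-149) - 269/(1*7 - 2)) = -157372 - 1/(123 + (70/(-149) - 269/(1*7 - 2))) = -157372 - 1/(123 + (70*(-1/149) - 269/(7 - 2))) = -157372 - 1/(123 + (-70/149 - 269/5)) = -157372 - 1/(123 - 40431/745) = -157372 - 1/51204/745 = -157372 - 1*745/51204 = -157372 - 745/51204 = -8058076633/51204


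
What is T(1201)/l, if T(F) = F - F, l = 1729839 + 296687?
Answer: 0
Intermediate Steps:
l = 2026526
T(F) = 0
T(1201)/l = 0/2026526 = 0*(1/2026526) = 0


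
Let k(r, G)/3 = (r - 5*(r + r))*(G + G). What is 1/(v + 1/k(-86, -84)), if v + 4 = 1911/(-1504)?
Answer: -36669024/193268281 ≈ -0.18973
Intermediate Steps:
k(r, G) = -54*G*r (k(r, G) = 3*((r - 5*(r + r))*(G + G)) = 3*((r - 10*r)*(2*G)) = 3*((-9*r)*(2*G)) = 3*(-18*G*r) = -54*G*r)
v = -7927/1504 (v = -4 + 1911/(-1504) = -4 + 1911*(-1/1504) = -4 - 1911/1504 = -7927/1504 ≈ -5.2706)
1/(v + 1/k(-86, -84)) = 1/(-7927/1504 + 1/(-54*(-84)*(-86))) = 1/(-7927/1504 + 1/(-390096)) = 1/(-7927/1504 - 1/390096) = 1/(-193268281/36669024) = -36669024/193268281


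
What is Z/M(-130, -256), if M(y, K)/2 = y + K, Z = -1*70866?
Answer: 35433/386 ≈ 91.795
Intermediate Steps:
Z = -70866
M(y, K) = 2*K + 2*y (M(y, K) = 2*(y + K) = 2*(K + y) = 2*K + 2*y)
Z/M(-130, -256) = -70866/(2*(-256) + 2*(-130)) = -70866/(-512 - 260) = -70866/(-772) = -70866*(-1/772) = 35433/386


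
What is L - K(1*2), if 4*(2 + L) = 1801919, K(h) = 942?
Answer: 1798143/4 ≈ 4.4954e+5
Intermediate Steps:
L = 1801911/4 (L = -2 + (¼)*1801919 = -2 + 1801919/4 = 1801911/4 ≈ 4.5048e+5)
L - K(1*2) = 1801911/4 - 1*942 = 1801911/4 - 942 = 1798143/4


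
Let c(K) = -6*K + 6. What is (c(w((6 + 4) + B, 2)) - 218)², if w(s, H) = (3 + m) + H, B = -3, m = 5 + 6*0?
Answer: 73984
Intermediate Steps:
m = 5 (m = 5 + 0 = 5)
w(s, H) = 8 + H (w(s, H) = (3 + 5) + H = 8 + H)
c(K) = 6 - 6*K
(c(w((6 + 4) + B, 2)) - 218)² = ((6 - 6*(8 + 2)) - 218)² = ((6 - 6*10) - 218)² = ((6 - 60) - 218)² = (-54 - 218)² = (-272)² = 73984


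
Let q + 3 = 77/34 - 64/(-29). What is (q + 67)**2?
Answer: 4558005169/972196 ≈ 4688.4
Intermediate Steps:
q = 1451/986 (q = -3 + (77/34 - 64/(-29)) = -3 + (77*(1/34) - 64*(-1/29)) = -3 + (77/34 + 64/29) = -3 + 4409/986 = 1451/986 ≈ 1.4716)
(q + 67)**2 = (1451/986 + 67)**2 = (67513/986)**2 = 4558005169/972196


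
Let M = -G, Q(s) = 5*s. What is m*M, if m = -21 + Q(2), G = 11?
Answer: 121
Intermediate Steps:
m = -11 (m = -21 + 5*2 = -21 + 10 = -11)
M = -11 (M = -1*11 = -11)
m*M = -11*(-11) = 121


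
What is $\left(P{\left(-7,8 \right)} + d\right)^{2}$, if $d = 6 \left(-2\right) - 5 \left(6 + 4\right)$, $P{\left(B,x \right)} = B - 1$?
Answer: $4900$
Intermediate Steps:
$P{\left(B,x \right)} = -1 + B$
$d = -62$ ($d = -12 - 50 = -62$)
$\left(P{\left(-7,8 \right)} + d\right)^{2} = \left(\left(-1 - 7\right) - 62\right)^{2} = \left(-8 - 62\right)^{2} = \left(-70\right)^{2} = 4900$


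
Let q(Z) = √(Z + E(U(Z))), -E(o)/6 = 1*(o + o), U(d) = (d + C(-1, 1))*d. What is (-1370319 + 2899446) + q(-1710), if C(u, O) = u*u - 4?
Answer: 1529127 + 3*I*√3905830 ≈ 1.5291e+6 + 5929.0*I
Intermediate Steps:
C(u, O) = -4 + u² (C(u, O) = u² - 4 = -4 + u²)
U(d) = d*(-3 + d) (U(d) = (d + (-4 + (-1)²))*d = (d + (-4 + 1))*d = (d - 3)*d = (-3 + d)*d = d*(-3 + d))
E(o) = -12*o (E(o) = -6*(o + o) = -6*2*o = -12*o)
q(Z) = √(Z - 12*Z*(-3 + Z))
(-1370319 + 2899446) + q(-1710) = (-1370319 + 2899446) + √(-1710*(37 - 12*(-1710))) = 1529127 + √(-1710*(37 + 20520)) = 1529127 + √(-1710*20557) = 1529127 + √(-35152470) = 1529127 + 3*I*√3905830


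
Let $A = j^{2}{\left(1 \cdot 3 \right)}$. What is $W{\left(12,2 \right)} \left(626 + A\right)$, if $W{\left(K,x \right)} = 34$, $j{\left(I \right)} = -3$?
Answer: $21590$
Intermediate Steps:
$A = 9$ ($A = \left(-3\right)^{2} = 9$)
$W{\left(12,2 \right)} \left(626 + A\right) = 34 \left(626 + 9\right) = 34 \cdot 635 = 21590$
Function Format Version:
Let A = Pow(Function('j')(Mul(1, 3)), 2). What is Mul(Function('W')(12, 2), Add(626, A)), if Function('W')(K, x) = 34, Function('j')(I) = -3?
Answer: 21590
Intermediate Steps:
A = 9 (A = Pow(-3, 2) = 9)
Mul(Function('W')(12, 2), Add(626, A)) = Mul(34, Add(626, 9)) = Mul(34, 635) = 21590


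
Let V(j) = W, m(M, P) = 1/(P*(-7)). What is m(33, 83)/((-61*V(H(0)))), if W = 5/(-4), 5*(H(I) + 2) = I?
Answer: -4/177205 ≈ -2.2573e-5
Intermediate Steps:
H(I) = -2 + I/5
W = -5/4 (W = 5*(-¼) = -5/4 ≈ -1.2500)
m(M, P) = -1/(7*P) (m(M, P) = 1/(-7*P) = -1/(7*P))
V(j) = -5/4
m(33, 83)/((-61*V(H(0)))) = (-⅐/83)/((-61*(-5/4))) = (-⅐*1/83)/(305/4) = -1/581*4/305 = -4/177205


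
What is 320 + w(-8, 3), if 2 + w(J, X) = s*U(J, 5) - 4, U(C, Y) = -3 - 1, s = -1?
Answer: 318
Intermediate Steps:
U(C, Y) = -4
w(J, X) = -2 (w(J, X) = -2 + (-1*(-4) - 4) = -2 + (4 - 4) = -2 + 0 = -2)
320 + w(-8, 3) = 320 - 2 = 318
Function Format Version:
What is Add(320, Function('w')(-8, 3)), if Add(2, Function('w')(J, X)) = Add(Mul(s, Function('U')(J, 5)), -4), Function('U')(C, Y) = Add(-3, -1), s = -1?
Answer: 318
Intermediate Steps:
Function('U')(C, Y) = -4
Function('w')(J, X) = -2 (Function('w')(J, X) = Add(-2, Add(Mul(-1, -4), -4)) = Add(-2, Add(4, -4)) = Add(-2, 0) = -2)
Add(320, Function('w')(-8, 3)) = Add(320, -2) = 318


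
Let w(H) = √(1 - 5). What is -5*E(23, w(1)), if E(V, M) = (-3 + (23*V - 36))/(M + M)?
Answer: 1225*I/2 ≈ 612.5*I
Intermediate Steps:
w(H) = 2*I (w(H) = √(-4) = 2*I)
E(V, M) = (-39 + 23*V)/(2*M) (E(V, M) = (-3 + (-36 + 23*V))/((2*M)) = (-39 + 23*V)*(1/(2*M)) = (-39 + 23*V)/(2*M))
-5*E(23, w(1)) = -5*(-39 + 23*23)/(2*(2*I)) = -5*(-I/2)*(-39 + 529)/2 = -5*(-I/2)*490/2 = -(-1225)*I/2 = 1225*I/2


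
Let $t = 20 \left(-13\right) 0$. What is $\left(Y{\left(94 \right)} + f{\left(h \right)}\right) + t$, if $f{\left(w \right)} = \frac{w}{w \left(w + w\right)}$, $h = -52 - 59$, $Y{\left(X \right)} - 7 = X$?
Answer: $\frac{22421}{222} \approx 101.0$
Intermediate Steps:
$Y{\left(X \right)} = 7 + X$
$t = 0$ ($t = \left(-260\right) 0 = 0$)
$h = -111$ ($h = -52 - 59 = -111$)
$f{\left(w \right)} = \frac{1}{2 w}$ ($f{\left(w \right)} = \frac{w}{w 2 w} = \frac{w}{2 w^{2}} = w \frac{1}{2 w^{2}} = \frac{1}{2 w}$)
$\left(Y{\left(94 \right)} + f{\left(h \right)}\right) + t = \left(\left(7 + 94\right) + \frac{1}{2 \left(-111\right)}\right) + 0 = \left(101 + \frac{1}{2} \left(- \frac{1}{111}\right)\right) + 0 = \left(101 - \frac{1}{222}\right) + 0 = \frac{22421}{222} + 0 = \frac{22421}{222}$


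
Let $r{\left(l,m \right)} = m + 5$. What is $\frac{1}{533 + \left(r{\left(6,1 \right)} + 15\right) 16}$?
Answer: $\frac{1}{869} \approx 0.0011507$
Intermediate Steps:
$r{\left(l,m \right)} = 5 + m$
$\frac{1}{533 + \left(r{\left(6,1 \right)} + 15\right) 16} = \frac{1}{533 + \left(\left(5 + 1\right) + 15\right) 16} = \frac{1}{533 + \left(6 + 15\right) 16} = \frac{1}{533 + 21 \cdot 16} = \frac{1}{533 + 336} = \frac{1}{869}$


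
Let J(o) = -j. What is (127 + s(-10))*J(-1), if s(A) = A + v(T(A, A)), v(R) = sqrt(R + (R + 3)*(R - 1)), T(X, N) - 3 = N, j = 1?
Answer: -122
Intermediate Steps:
T(X, N) = 3 + N
J(o) = -1 (J(o) = -1*1 = -1)
v(R) = sqrt(R + (-1 + R)*(3 + R)) (v(R) = sqrt(R + (3 + R)*(-1 + R)) = sqrt(R + (-1 + R)*(3 + R)))
s(A) = A + sqrt(6 + (3 + A)**2 + 3*A) (s(A) = A + sqrt(-3 + (3 + A)**2 + 3*(3 + A)) = A + sqrt(-3 + (3 + A)**2 + (9 + 3*A)) = A + sqrt(6 + (3 + A)**2 + 3*A))
(127 + s(-10))*J(-1) = (127 + (-10 + sqrt(15 + (-10)**2 + 9*(-10))))*(-1) = (127 + (-10 + sqrt(15 + 100 - 90)))*(-1) = (127 + (-10 + sqrt(25)))*(-1) = (127 + (-10 + 5))*(-1) = (127 - 5)*(-1) = 122*(-1) = -122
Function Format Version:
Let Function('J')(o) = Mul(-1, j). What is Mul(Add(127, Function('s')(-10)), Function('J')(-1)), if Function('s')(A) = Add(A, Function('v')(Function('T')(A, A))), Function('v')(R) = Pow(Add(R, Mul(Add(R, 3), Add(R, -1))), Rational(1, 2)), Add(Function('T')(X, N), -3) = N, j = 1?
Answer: -122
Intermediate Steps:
Function('T')(X, N) = Add(3, N)
Function('J')(o) = -1 (Function('J')(o) = Mul(-1, 1) = -1)
Function('v')(R) = Pow(Add(R, Mul(Add(-1, R), Add(3, R))), Rational(1, 2)) (Function('v')(R) = Pow(Add(R, Mul(Add(3, R), Add(-1, R))), Rational(1, 2)) = Pow(Add(R, Mul(Add(-1, R), Add(3, R))), Rational(1, 2)))
Function('s')(A) = Add(A, Pow(Add(6, Pow(Add(3, A), 2), Mul(3, A)), Rational(1, 2))) (Function('s')(A) = Add(A, Pow(Add(-3, Pow(Add(3, A), 2), Mul(3, Add(3, A))), Rational(1, 2))) = Add(A, Pow(Add(-3, Pow(Add(3, A), 2), Add(9, Mul(3, A))), Rational(1, 2))) = Add(A, Pow(Add(6, Pow(Add(3, A), 2), Mul(3, A)), Rational(1, 2))))
Mul(Add(127, Function('s')(-10)), Function('J')(-1)) = Mul(Add(127, Add(-10, Pow(Add(15, Pow(-10, 2), Mul(9, -10)), Rational(1, 2)))), -1) = Mul(Add(127, Add(-10, Pow(Add(15, 100, -90), Rational(1, 2)))), -1) = Mul(Add(127, Add(-10, Pow(25, Rational(1, 2)))), -1) = Mul(Add(127, Add(-10, 5)), -1) = Mul(Add(127, -5), -1) = Mul(122, -1) = -122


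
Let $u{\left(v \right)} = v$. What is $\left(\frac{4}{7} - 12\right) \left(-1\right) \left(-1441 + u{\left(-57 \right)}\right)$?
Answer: $-17120$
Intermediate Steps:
$\left(\frac{4}{7} - 12\right) \left(-1\right) \left(-1441 + u{\left(-57 \right)}\right) = \left(\frac{4}{7} - 12\right) \left(-1\right) \left(-1441 - 57\right) = \left(4 \cdot \frac{1}{7} - 12\right) \left(-1\right) \left(-1498\right) = \left(\frac{4}{7} - 12\right) \left(-1\right) \left(-1498\right) = \left(- \frac{80}{7}\right) \left(-1\right) \left(-1498\right) = \frac{80}{7} \left(-1498\right) = -17120$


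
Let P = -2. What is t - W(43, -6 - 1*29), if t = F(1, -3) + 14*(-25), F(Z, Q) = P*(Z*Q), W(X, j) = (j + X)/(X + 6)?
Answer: -16864/49 ≈ -344.16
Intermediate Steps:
W(X, j) = (X + j)/(6 + X)
F(Z, Q) = -2*Q*Z (F(Z, Q) = -2*Z*Q = -2*Q*Z)
t = -344 (t = -2*(-3)*1 + 14*(-25) = 6 - 350 = -344)
t - W(43, -6 - 1*29) = -344 - (43 + (-6 - 1*29))/(6 + 43) = -344 - (43 + (-6 - 29))/49 = -344 - (43 - 35)/49 = -344 - 8/49 = -16864/49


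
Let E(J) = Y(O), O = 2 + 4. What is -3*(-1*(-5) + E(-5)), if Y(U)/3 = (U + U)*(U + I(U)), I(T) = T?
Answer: -1311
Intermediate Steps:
O = 6
Y(U) = 12*U**2 (Y(U) = 3*((U + U)*(U + U)) = 3*((2*U)*(2*U)) = 3*(4*U**2) = 12*U**2)
E(J) = 432 (E(J) = 12*6**2 = 12*36 = 432)
-3*(-1*(-5) + E(-5)) = -3*(-1*(-5) + 432) = -3*(5 + 432) = -3*437 = -1311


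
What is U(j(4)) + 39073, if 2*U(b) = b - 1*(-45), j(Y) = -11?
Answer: 39090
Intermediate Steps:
U(b) = 45/2 + b/2 (U(b) = (b - 1*(-45))/2 = (b + 45)/2 = (45 + b)/2 = 45/2 + b/2)
U(j(4)) + 39073 = (45/2 + (½)*(-11)) + 39073 = (45/2 - 11/2) + 39073 = 17 + 39073 = 39090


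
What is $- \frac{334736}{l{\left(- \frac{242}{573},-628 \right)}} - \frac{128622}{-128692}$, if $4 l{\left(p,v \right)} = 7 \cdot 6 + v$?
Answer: $\frac{43096688435}{18853378} \approx 2285.9$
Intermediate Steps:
$l{\left(p,v \right)} = \frac{21}{2} + \frac{v}{4}$ ($l{\left(p,v \right)} = \frac{7 \cdot 6 + v}{4} = \frac{42 + v}{4} = \frac{21}{2} + \frac{v}{4}$)
$- \frac{334736}{l{\left(- \frac{242}{573},-628 \right)}} - \frac{128622}{-128692} = - \frac{334736}{\frac{21}{2} + \frac{1}{4} \left(-628\right)} - \frac{128622}{-128692} = - \frac{334736}{\frac{21}{2} - 157} - - \frac{64311}{64346} = - \frac{334736}{- \frac{293}{2}} + \frac{64311}{64346} = \left(-334736\right) \left(- \frac{2}{293}\right) + \frac{64311}{64346} = \frac{669472}{293} + \frac{64311}{64346} = \frac{43096688435}{18853378}$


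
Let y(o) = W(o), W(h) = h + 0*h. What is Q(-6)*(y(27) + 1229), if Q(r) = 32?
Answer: 40192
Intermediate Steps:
W(h) = h (W(h) = h + 0 = h)
y(o) = o
Q(-6)*(y(27) + 1229) = 32*(27 + 1229) = 32*1256 = 40192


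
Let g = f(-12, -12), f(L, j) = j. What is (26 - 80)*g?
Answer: 648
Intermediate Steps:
g = -12
(26 - 80)*g = (26 - 80)*(-12) = -54*(-12) = 648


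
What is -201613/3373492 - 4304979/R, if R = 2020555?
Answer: -14930182371883/6816326128060 ≈ -2.1904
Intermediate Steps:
-201613/3373492 - 4304979/R = -201613/3373492 - 4304979/2020555 = -14930182371883/6816326128060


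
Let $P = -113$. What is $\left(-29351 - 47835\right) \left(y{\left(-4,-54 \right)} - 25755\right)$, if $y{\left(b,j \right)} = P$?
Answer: $1996647448$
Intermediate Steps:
$y{\left(b,j \right)} = -113$
$\left(-29351 - 47835\right) \left(y{\left(-4,-54 \right)} - 25755\right) = \left(-29351 - 47835\right) \left(-113 - 25755\right) = \left(-77186\right) \left(-25868\right) = 1996647448$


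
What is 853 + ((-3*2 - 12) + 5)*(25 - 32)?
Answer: 944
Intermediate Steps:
853 + ((-3*2 - 12) + 5)*(25 - 32) = 853 + ((-6 - 12) + 5)*(-7) = 853 + (-18 + 5)*(-7) = 853 - 13*(-7) = 853 + 91 = 944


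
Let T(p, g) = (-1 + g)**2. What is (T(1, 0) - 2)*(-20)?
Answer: 20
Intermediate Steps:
(T(1, 0) - 2)*(-20) = ((-1 + 0)**2 - 2)*(-20) = ((-1)**2 - 2)*(-20) = (1 - 2)*(-20) = -1*(-20) = 20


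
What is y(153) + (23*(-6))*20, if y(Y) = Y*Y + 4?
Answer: 20653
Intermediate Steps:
y(Y) = 4 + Y² (y(Y) = Y² + 4 = 4 + Y²)
y(153) + (23*(-6))*20 = (4 + 153²) + (23*(-6))*20 = (4 + 23409) - 138*20 = 23413 - 2760 = 20653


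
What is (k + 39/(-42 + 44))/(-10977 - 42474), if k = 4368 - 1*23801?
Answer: 38827/106902 ≈ 0.36320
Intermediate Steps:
k = -19433 (k = 4368 - 23801 = -19433)
(k + 39/(-42 + 44))/(-10977 - 42474) = (-19433 + 39/(-42 + 44))/(-10977 - 42474) = (-19433 + 39/2)/(-53451) = (-19433 + 39*(½))*(-1/53451) = (-19433 + 39/2)*(-1/53451) = -38827/2*(-1/53451) = 38827/106902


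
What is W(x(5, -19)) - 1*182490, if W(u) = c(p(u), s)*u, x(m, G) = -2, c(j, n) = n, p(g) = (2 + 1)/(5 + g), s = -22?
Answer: -182446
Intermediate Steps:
p(g) = 3/(5 + g)
W(u) = -22*u
W(x(5, -19)) - 1*182490 = -22*(-2) - 1*182490 = 44 - 182490 = -182446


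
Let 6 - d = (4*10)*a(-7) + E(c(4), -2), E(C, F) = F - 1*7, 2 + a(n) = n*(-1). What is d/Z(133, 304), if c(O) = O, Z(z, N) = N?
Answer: -185/304 ≈ -0.60855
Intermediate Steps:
a(n) = -2 - n (a(n) = -2 + n*(-1) = -2 - n)
E(C, F) = -7 + F (E(C, F) = F - 7 = -7 + F)
d = -185 (d = 6 - ((4*10)*(-2 - 1*(-7)) + (-7 - 2)) = 6 - (40*(-2 + 7) - 9) = 6 - (40*5 - 9) = 6 - (200 - 9) = 6 - 1*191 = 6 - 191 = -185)
d/Z(133, 304) = -185/304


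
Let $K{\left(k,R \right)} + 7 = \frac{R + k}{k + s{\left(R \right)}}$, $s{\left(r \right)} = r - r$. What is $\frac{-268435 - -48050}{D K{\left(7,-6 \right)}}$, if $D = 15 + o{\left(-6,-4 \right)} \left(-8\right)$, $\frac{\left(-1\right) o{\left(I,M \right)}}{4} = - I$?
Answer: $\frac{1542695}{9936} \approx 155.26$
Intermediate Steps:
$s{\left(r \right)} = 0$
$o{\left(I,M \right)} = 4 I$ ($o{\left(I,M \right)} = - 4 \left(- I\right) = 4 I$)
$D = 207$ ($D = 15 + 4 \left(-6\right) \left(-8\right) = 15 - -192 = 15 + 192 = 207$)
$K{\left(k,R \right)} = -7 + \frac{R + k}{k}$ ($K{\left(k,R \right)} = -7 + \frac{R + k}{k + 0} = -7 + \frac{R + k}{k}$)
$\frac{-268435 - -48050}{D K{\left(7,-6 \right)}} = \frac{-268435 - -48050}{207 \left(-6 - \frac{6}{7}\right)} = \frac{-268435 + 48050}{207 \left(-6 - \frac{6}{7}\right)} = - \frac{220385}{207 \left(-6 - \frac{6}{7}\right)} = - \frac{220385}{207 \left(- \frac{48}{7}\right)} = - \frac{220385}{- \frac{9936}{7}} = \left(-220385\right) \left(- \frac{7}{9936}\right) = \frac{1542695}{9936}$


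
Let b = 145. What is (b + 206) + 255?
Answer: 606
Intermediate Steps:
(b + 206) + 255 = (145 + 206) + 255 = 351 + 255 = 606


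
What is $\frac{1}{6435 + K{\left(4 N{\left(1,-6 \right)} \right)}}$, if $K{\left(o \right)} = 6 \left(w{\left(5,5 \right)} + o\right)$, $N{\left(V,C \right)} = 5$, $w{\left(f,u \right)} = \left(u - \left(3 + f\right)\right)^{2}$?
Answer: $\frac{1}{6609} \approx 0.00015131$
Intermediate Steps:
$w{\left(f,u \right)} = \left(-3 + u - f\right)^{2}$
$K{\left(o \right)} = 54 + 6 o$ ($K{\left(o \right)} = 6 \left(\left(3 + 5 - 5\right)^{2} + o\right) = 6 \left(3^{2} + o\right) = 6 \left(9 + o\right) = 54 + 6 o$)
$\frac{1}{6435 + K{\left(4 N{\left(1,-6 \right)} \right)}} = \frac{1}{6435 + \left(54 + 6 \cdot 4 \cdot 5\right)} = \frac{1}{6435 + \left(54 + 6 \cdot 20\right)} = \frac{1}{6435 + \left(54 + 120\right)} = \frac{1}{6435 + 174} = \frac{1}{6609}$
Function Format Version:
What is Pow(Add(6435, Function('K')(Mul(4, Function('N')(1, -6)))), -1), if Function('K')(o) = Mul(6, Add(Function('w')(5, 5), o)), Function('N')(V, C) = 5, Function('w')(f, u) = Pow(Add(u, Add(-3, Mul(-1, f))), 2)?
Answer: Rational(1, 6609) ≈ 0.00015131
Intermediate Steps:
Function('w')(f, u) = Pow(Add(-3, u, Mul(-1, f)), 2)
Function('K')(o) = Add(54, Mul(6, o)) (Function('K')(o) = Mul(6, Add(Pow(Add(3, 5, Mul(-1, 5)), 2), o)) = Mul(6, Add(Pow(Add(3, 5, -5), 2), o)) = Mul(6, Add(Pow(3, 2), o)) = Mul(6, Add(9, o)) = Add(54, Mul(6, o)))
Pow(Add(6435, Function('K')(Mul(4, Function('N')(1, -6)))), -1) = Pow(Add(6435, Add(54, Mul(6, Mul(4, 5)))), -1) = Pow(Add(6435, Add(54, Mul(6, 20))), -1) = Pow(Add(6435, Add(54, 120)), -1) = Pow(Add(6435, 174), -1) = Pow(6609, -1) = Rational(1, 6609)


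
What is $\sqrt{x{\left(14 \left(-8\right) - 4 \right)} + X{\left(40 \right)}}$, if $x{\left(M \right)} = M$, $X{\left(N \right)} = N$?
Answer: $2 i \sqrt{19} \approx 8.7178 i$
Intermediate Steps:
$\sqrt{x{\left(14 \left(-8\right) - 4 \right)} + X{\left(40 \right)}} = \sqrt{\left(14 \left(-8\right) - 4\right) + 40} = \sqrt{\left(-112 - 4\right) + 40} = \sqrt{-116 + 40} = \sqrt{-76} = 2 i \sqrt{19}$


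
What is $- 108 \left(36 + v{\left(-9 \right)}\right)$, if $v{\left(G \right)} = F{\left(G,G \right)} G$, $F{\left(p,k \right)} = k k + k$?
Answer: $66096$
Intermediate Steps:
$F{\left(p,k \right)} = k + k^{2}$ ($F{\left(p,k \right)} = k^{2} + k = k + k^{2}$)
$v{\left(G \right)} = G^{2} \left(1 + G\right)$ ($v{\left(G \right)} = G \left(1 + G\right) G = G^{2} \left(1 + G\right)$)
$- 108 \left(36 + v{\left(-9 \right)}\right) = - 108 \left(36 + \left(-9\right)^{2} \left(1 - 9\right)\right) = - 108 \left(36 + 81 \left(-8\right)\right) = - 108 \left(36 - 648\right) = \left(-108\right) \left(-612\right) = 66096$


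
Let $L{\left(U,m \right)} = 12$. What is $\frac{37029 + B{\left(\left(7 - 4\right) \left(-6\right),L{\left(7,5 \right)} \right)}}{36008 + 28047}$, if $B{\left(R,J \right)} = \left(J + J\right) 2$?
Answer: $\frac{37077}{64055} \approx 0.57883$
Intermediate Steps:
$B{\left(R,J \right)} = 4 J$ ($B{\left(R,J \right)} = 2 J 2 = 4 J$)
$\frac{37029 + B{\left(\left(7 - 4\right) \left(-6\right),L{\left(7,5 \right)} \right)}}{36008 + 28047} = \frac{37029 + 4 \cdot 12}{36008 + 28047} = \frac{37029 + 48}{64055} = 37077 \cdot \frac{1}{64055} = \frac{37077}{64055}$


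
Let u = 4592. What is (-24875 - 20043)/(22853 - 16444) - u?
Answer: -29475046/6409 ≈ -4599.0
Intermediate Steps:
(-24875 - 20043)/(22853 - 16444) - u = (-24875 - 20043)/(22853 - 16444) - 1*4592 = -44918/6409 - 4592 = -29475046/6409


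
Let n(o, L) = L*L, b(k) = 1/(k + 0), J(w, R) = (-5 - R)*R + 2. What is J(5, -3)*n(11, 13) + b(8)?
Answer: 10817/8 ≈ 1352.1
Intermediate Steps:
J(w, R) = 2 + R*(-5 - R) (J(w, R) = R*(-5 - R) + 2 = 2 + R*(-5 - R))
b(k) = 1/k
n(o, L) = L²
J(5, -3)*n(11, 13) + b(8) = (2 - 1*(-3)² - 5*(-3))*13² + 1/8 = (2 - 1*9 + 15)*169 + ⅛ = (2 - 9 + 15)*169 + ⅛ = 8*169 + ⅛ = 1352 + ⅛ = 10817/8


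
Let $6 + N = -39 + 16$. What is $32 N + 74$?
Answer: $-854$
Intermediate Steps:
$N = -29$ ($N = -6 + \left(-39 + 16\right) = -6 - 23 = -29$)
$32 N + 74 = 32 \left(-29\right) + 74 = -928 + 74 = -854$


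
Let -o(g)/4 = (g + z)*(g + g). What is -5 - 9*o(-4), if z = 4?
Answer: -5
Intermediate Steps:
o(g) = -8*g*(4 + g) (o(g) = -4*(g + 4)*(g + g) = -4*(4 + g)*2*g = -8*g*(4 + g))
-5 - 9*o(-4) = -5 - (-72)*(-4)*(4 - 4) = -5 - (-72)*(-4)*0 = -5 - 9*0 = -5 + 0 = -5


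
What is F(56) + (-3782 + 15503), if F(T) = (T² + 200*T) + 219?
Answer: 26276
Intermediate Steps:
F(T) = 219 + T² + 200*T
F(56) + (-3782 + 15503) = (219 + 56² + 200*56) + (-3782 + 15503) = (219 + 3136 + 11200) + 11721 = 14555 + 11721 = 26276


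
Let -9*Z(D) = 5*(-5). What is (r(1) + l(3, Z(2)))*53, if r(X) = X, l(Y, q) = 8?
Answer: 477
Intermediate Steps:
Z(D) = 25/9 (Z(D) = -5*(-5)/9 = -⅑*(-25) = 25/9)
(r(1) + l(3, Z(2)))*53 = (1 + 8)*53 = 9*53 = 477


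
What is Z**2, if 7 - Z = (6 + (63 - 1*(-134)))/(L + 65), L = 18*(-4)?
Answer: 1296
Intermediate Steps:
L = -72
Z = 36 (Z = 7 - (6 + (63 - 1*(-134)))/(-72 + 65) = 7 - (6 + (63 + 134))/(-7) = 7 - (6 + 197)*(-1)/7 = 7 - 203*(-1)/7 = 7 - 1*(-29) = 7 + 29 = 36)
Z**2 = 36**2 = 1296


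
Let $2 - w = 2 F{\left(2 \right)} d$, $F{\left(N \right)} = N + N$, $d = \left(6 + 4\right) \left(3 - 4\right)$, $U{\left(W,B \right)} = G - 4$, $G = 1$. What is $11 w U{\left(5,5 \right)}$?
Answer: $-2706$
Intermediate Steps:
$U{\left(W,B \right)} = -3$ ($U{\left(W,B \right)} = 1 - 4 = -3$)
$d = -10$ ($d = 10 \left(-1\right) = -10$)
$F{\left(N \right)} = 2 N$
$w = 82$ ($w = 2 - 2 \cdot 2 \cdot 2 \left(-10\right) = 2 - 2 \cdot 4 \left(-10\right) = 2 - 8 \left(-10\right) = 2 - -80 = 2 + 80 = 82$)
$11 w U{\left(5,5 \right)} = 11 \cdot 82 \left(-3\right) = 902 \left(-3\right) = -2706$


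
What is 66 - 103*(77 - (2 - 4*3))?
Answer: -8895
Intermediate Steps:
66 - 103*(77 - (2 - 4*3)) = 66 - 103*(77 - (2 - 12)) = 66 - 103*(77 - 1*(-10)) = 66 - 103*(77 + 10) = 66 - 103*87 = 66 - 8961 = -8895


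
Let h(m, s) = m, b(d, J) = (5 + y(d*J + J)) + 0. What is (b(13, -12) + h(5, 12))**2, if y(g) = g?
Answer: 24964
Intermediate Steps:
b(d, J) = 5 + J + J*d (b(d, J) = (5 + (d*J + J)) + 0 = (5 + (J*d + J)) + 0 = (5 + (J + J*d)) + 0 = (5 + J + J*d) + 0 = 5 + J + J*d)
(b(13, -12) + h(5, 12))**2 = ((5 - 12*(1 + 13)) + 5)**2 = ((5 - 12*14) + 5)**2 = ((5 - 168) + 5)**2 = (-163 + 5)**2 = (-158)**2 = 24964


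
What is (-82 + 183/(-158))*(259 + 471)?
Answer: -4795735/79 ≈ -60706.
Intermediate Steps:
(-82 + 183/(-158))*(259 + 471) = (-82 + 183*(-1/158))*730 = (-82 - 183/158)*730 = -13139/158*730 = -4795735/79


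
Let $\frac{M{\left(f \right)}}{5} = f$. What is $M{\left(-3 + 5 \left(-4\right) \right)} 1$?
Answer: $-115$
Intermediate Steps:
$M{\left(f \right)} = 5 f$
$M{\left(-3 + 5 \left(-4\right) \right)} 1 = 5 \left(-3 + 5 \left(-4\right)\right) 1 = 5 \left(-3 - 20\right) 1 = 5 \left(-23\right) 1 = \left(-115\right) 1 = -115$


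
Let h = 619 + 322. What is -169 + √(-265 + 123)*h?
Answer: -169 + 941*I*√142 ≈ -169.0 + 11213.0*I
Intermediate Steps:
h = 941
-169 + √(-265 + 123)*h = -169 + √(-265 + 123)*941 = -169 + √(-142)*941 = -169 + (I*√142)*941 = -169 + 941*I*√142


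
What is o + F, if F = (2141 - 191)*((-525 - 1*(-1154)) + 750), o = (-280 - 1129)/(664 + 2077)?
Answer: 7370684641/2741 ≈ 2.6890e+6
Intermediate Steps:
o = -1409/2741 ≈ -0.51405
F = 2689050 (F = 1950*((-525 + 1154) + 750) = 1950*(629 + 750) = 1950*1379 = 2689050)
o + F = -1409/2741 + 2689050 = 7370684641/2741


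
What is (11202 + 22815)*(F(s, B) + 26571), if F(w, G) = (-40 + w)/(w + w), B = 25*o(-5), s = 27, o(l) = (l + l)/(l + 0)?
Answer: 16269435319/18 ≈ 9.0386e+8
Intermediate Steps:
o(l) = 2 (o(l) = (2*l)/l = 2)
B = 50 (B = 25*2 = 50)
F(w, G) = (-40 + w)/(2*w) (F(w, G) = (-40 + w)/((2*w)) = (-40 + w)*(1/(2*w)) = (-40 + w)/(2*w))
(11202 + 22815)*(F(s, B) + 26571) = (11202 + 22815)*((½)*(-40 + 27)/27 + 26571) = 34017*((½)*(1/27)*(-13) + 26571) = 34017*(-13/54 + 26571) = 34017*(1434821/54) = 16269435319/18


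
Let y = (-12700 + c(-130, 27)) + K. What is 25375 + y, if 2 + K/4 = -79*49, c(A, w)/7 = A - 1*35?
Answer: -3972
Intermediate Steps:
c(A, w) = -245 + 7*A (c(A, w) = 7*(A - 1*35) = 7*(A - 35) = 7*(-35 + A) = -245 + 7*A)
K = -15492 (K = -8 + 4*(-79*49) = -8 + 4*(-3871) = -8 - 15484 = -15492)
y = -29347 (y = (-12700 + (-245 + 7*(-130))) - 15492 = (-12700 + (-245 - 910)) - 15492 = (-12700 - 1155) - 15492 = -13855 - 15492 = -29347)
25375 + y = 25375 - 29347 = -3972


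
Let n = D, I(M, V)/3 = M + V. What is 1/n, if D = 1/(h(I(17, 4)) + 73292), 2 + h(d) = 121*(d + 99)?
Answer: 92892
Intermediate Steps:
I(M, V) = 3*M + 3*V (I(M, V) = 3*(M + V) = 3*M + 3*V)
h(d) = 11977 + 121*d (h(d) = -2 + 121*(d + 99) = -2 + 121*(99 + d) = -2 + (11979 + 121*d) = 11977 + 121*d)
D = 1/92892 (D = 1/((11977 + 121*(3*17 + 3*4)) + 73292) = 1/((11977 + 121*(51 + 12)) + 73292) = 1/((11977 + 121*63) + 73292) = 1/((11977 + 7623) + 73292) = 1/(19600 + 73292) = 1/92892 ≈ 1.0765e-5)
n = 1/92892 ≈ 1.0765e-5
1/n = 1/(1/92892) = 92892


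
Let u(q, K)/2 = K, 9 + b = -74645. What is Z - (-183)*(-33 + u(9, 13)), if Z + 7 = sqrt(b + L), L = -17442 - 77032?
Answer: -1288 + 54*I*sqrt(58) ≈ -1288.0 + 411.25*I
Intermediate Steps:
b = -74654 (b = -9 - 74645 = -74654)
u(q, K) = 2*K
L = -94474
Z = -7 + 54*I*sqrt(58) (Z = -7 + sqrt(-74654 - 94474) = -7 + sqrt(-169128) = -7 + 54*I*sqrt(58) ≈ -7.0 + 411.25*I)
Z - (-183)*(-33 + u(9, 13)) = (-7 + 54*I*sqrt(58)) - (-183)*(-33 + 2*13) = (-7 + 54*I*sqrt(58)) - (-183)*(-33 + 26) = (-7 + 54*I*sqrt(58)) - (-183)*(-7) = (-7 + 54*I*sqrt(58)) - 1*1281 = (-7 + 54*I*sqrt(58)) - 1281 = -1288 + 54*I*sqrt(58)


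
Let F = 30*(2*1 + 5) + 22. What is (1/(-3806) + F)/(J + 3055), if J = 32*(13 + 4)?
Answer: 882991/13697794 ≈ 0.064462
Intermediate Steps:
F = 232 (F = 30*(2 + 5) + 22 = 30*7 + 22 = 210 + 22 = 232)
J = 544 (J = 32*17 = 544)
(1/(-3806) + F)/(J + 3055) = (1/(-3806) + 232)/(544 + 3055) = (-1/3806 + 232)/3599 = (882991/3806)*(1/3599) = 882991/13697794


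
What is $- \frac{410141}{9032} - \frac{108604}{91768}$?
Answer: $- \frac{4827341327}{103606072} \approx -46.593$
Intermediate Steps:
$- \frac{410141}{9032} - \frac{108604}{91768} = \left(-410141\right) \frac{1}{9032} - \frac{27151}{22942} = - \frac{410141}{9032} - \frac{27151}{22942} = - \frac{4827341327}{103606072}$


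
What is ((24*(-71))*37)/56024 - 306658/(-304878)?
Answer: -127608772/1067530317 ≈ -0.11954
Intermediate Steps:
((24*(-71))*37)/56024 - 306658/(-304878) = -1704*37*(1/56024) - 306658*(-1/304878) = -63048*1/56024 + 153329/152439 = -7881/7003 + 153329/152439 = -127608772/1067530317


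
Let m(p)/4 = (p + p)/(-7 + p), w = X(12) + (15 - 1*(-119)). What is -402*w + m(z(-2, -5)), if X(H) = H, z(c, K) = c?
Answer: -528212/9 ≈ -58690.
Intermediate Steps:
w = 146 (w = 12 + (15 - 1*(-119)) = 12 + (15 + 119) = 12 + 134 = 146)
m(p) = 8*p/(-7 + p) (m(p) = 4*((p + p)/(-7 + p)) = 4*((2*p)/(-7 + p)) = 4*(2*p/(-7 + p)) = 8*p/(-7 + p))
-402*w + m(z(-2, -5)) = -402*146 + 8*(-2)/(-7 - 2) = -58692 + 8*(-2)/(-9) = -58692 + 8*(-2)*(-⅑) = -58692 + 16/9 = -528212/9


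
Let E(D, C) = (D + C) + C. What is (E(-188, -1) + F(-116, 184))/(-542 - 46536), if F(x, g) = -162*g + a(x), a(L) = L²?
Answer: 8271/23539 ≈ 0.35137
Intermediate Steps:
E(D, C) = D + 2*C (E(D, C) = (C + D) + C = D + 2*C)
F(x, g) = x² - 162*g (F(x, g) = -162*g + x² = x² - 162*g)
(E(-188, -1) + F(-116, 184))/(-542 - 46536) = ((-188 + 2*(-1)) + ((-116)² - 162*184))/(-542 - 46536) = ((-188 - 2) + (13456 - 29808))/(-47078) = (-190 - 16352)*(-1/47078) = -16542*(-1/47078) = 8271/23539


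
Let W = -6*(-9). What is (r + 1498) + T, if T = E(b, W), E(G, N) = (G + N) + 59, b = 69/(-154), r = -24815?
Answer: -3573485/154 ≈ -23204.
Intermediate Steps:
b = -69/154 (b = 69*(-1/154) = -69/154 ≈ -0.44805)
W = 54
E(G, N) = 59 + G + N
T = 17333/154 (T = 59 - 69/154 + 54 = 17333/154 ≈ 112.55)
(r + 1498) + T = (-24815 + 1498) + 17333/154 = -23317 + 17333/154 = -3573485/154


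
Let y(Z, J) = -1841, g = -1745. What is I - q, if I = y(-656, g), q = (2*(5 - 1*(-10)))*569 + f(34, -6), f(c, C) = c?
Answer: -18945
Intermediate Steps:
q = 17104 (q = (2*(5 - 1*(-10)))*569 + 34 = (2*(5 + 10))*569 + 34 = (2*15)*569 + 34 = 30*569 + 34 = 17070 + 34 = 17104)
I = -1841
I - q = -1841 - 1*17104 = -1841 - 17104 = -18945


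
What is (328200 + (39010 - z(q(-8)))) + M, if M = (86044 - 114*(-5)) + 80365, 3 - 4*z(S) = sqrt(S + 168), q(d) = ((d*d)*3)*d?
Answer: 2136753/4 + 3*I*sqrt(38)/2 ≈ 5.3419e+5 + 9.2466*I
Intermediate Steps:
q(d) = 3*d**3 (q(d) = (d**2*3)*d = (3*d**2)*d = 3*d**3)
z(S) = 3/4 - sqrt(168 + S)/4 (z(S) = 3/4 - sqrt(S + 168)/4 = 3/4 - sqrt(168 + S)/4)
M = 166979 (M = (86044 + 570) + 80365 = 86614 + 80365 = 166979)
(328200 + (39010 - z(q(-8)))) + M = (328200 + (39010 - (3/4 - sqrt(168 + 3*(-8)**3)/4))) + 166979 = (328200 + (39010 - (3/4 - sqrt(168 + 3*(-512))/4))) + 166979 = (328200 + (39010 - (3/4 - sqrt(168 - 1536)/4))) + 166979 = (328200 + (39010 - (3/4 - 3*I*sqrt(38)/2))) + 166979 = (328200 + (39010 + (-3/4 + 3*I*sqrt(38)/2))) + 166979 = (328200 + (156037/4 + 3*I*sqrt(38)/2)) + 166979 = (1468837/4 + 3*I*sqrt(38)/2) + 166979 = 2136753/4 + 3*I*sqrt(38)/2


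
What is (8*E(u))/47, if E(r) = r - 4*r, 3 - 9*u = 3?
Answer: 0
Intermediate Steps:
u = 0 (u = ⅓ - ⅑*3 = ⅓ - ⅓ = 0)
E(r) = -3*r
(8*E(u))/47 = (8*(-3*0))/47 = (8*0)*(1/47) = 0*(1/47) = 0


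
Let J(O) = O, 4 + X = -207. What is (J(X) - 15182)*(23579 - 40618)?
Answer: 262281327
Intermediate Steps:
X = -211 (X = -4 - 207 = -211)
(J(X) - 15182)*(23579 - 40618) = (-211 - 15182)*(23579 - 40618) = -15393*(-17039) = 262281327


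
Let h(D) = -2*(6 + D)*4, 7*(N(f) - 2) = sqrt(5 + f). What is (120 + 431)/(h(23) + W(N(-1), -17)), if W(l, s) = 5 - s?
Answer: -551/210 ≈ -2.6238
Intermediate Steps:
N(f) = 2 + sqrt(5 + f)/7
h(D) = -48 - 8*D (h(D) = (-12 - 2*D)*4 = -48 - 8*D)
(120 + 431)/(h(23) + W(N(-1), -17)) = (120 + 431)/((-48 - 8*23) + (5 - 1*(-17))) = 551/((-48 - 184) + (5 + 17)) = 551/(-232 + 22) = 551/(-210) = 551*(-1/210) = -551/210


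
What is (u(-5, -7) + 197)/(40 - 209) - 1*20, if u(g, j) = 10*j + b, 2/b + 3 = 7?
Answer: -7015/338 ≈ -20.754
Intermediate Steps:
b = ½ (b = 2/(-3 + 7) = 2/4 = 2*(¼) = ½ ≈ 0.50000)
u(g, j) = ½ + 10*j (u(g, j) = 10*j + ½ = ½ + 10*j)
(u(-5, -7) + 197)/(40 - 209) - 1*20 = ((½ + 10*(-7)) + 197)/(40 - 209) - 1*20 = ((½ - 70) + 197)/(-169) - 20 = (-139/2 + 197)*(-1/169) - 20 = (255/2)*(-1/169) - 20 = -255/338 - 20 = -7015/338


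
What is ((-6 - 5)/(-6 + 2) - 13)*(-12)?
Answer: 123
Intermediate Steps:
((-6 - 5)/(-6 + 2) - 13)*(-12) = (-11/(-4) - 13)*(-12) = (-11*(-1/4) - 13)*(-12) = (11/4 - 13)*(-12) = -41/4*(-12) = 123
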